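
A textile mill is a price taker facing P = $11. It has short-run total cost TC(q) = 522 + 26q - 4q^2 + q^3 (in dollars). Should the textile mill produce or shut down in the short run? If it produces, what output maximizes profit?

Variable cost is VC = 26q - 4q^2 + q^3, so AVC = VC/q = 26 - 4q + q^2 and MC = dTC/dq = 26 - 8q + 3q^2.
The AVC parabola has its vertex at q = 4/2 = 2, where AVC = 26 - 4·2 + 2^2 = $22.
Since P = $11 < min AVC = $22, price fails to cover variable cost at any output.
Shutting down limits the loss to fixed cost, $522.

Shut down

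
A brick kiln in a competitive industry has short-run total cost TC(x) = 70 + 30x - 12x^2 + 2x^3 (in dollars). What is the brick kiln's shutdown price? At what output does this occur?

$12 per unit, at x = 3

The firm shuts down when price falls below the minimum of average variable cost. AVC = VC/x = 30 - 12x + 2x^2.
At the minimum of AVC, MC = AVC. MC = 30 - 24x + 6x^2; setting MC = AVC gives 4x^2 - 12x = 0, so x = 3. min AVC = 12.
For P < $12 the firm produces nothing.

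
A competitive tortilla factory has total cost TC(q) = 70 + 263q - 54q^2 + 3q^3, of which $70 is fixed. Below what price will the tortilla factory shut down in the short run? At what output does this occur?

$20 per unit, at q = 9

The shutdown price is the minimum of AVC. VC = 263q - 54q^2 + 3q^3, so AVC = 263 - 54q + 3q^2.
At the minimum of AVC, MC = AVC. MC = 263 - 108q + 9q^2; setting MC = AVC gives 6q^2 - 54q = 0, so q = 9. min AVC = 20.
For P < $20 the firm produces nothing.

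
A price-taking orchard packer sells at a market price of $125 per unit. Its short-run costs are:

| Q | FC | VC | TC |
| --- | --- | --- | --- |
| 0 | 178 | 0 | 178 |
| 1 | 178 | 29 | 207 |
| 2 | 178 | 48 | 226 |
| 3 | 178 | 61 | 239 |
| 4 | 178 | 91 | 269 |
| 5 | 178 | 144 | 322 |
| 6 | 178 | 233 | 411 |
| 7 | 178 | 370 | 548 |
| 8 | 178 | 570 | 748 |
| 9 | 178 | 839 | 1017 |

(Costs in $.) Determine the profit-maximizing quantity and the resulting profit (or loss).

Q = 6; profit = $339

Compute π = P·Q − TC at each output: Q=0: -178; Q=1: -82; Q=2: 24; Q=3: 136; Q=4: 231; Q=5: 303; Q=6: 339; Q=7: 327; Q=8: 252; Q=9: 108.
Profit is maximized at Q = 6. AVC there is 233/6 = $38.83 ≤ P, so producing beats shutting down (which would give -$178).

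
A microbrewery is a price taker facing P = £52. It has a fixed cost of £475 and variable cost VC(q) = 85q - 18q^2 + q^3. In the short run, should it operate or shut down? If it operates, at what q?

From TC, MC = TC'(q) = 85 - 36q + 3q^2 and AVC = VC/q = 85 - 18q + q^2.
AVC hits its minimum where MC = AVC, at q = 9, giving min AVC = 85 - 18·9 + 9^2 = £4.
Because £52 ≥ £4, revenue can cover variable cost; the firm operates.
Solving P = MC: 33 - 36q + 3q^2 = 0 ⇒ q = 1 or 11. On the upward-sloping branch, q* = 11.
Check: AVC at q = 11 is £8 ≤ P, so revenue covers variable cost.
Profit = P·q − TC = 52·11 − 563 = £9.

Produce at q = 11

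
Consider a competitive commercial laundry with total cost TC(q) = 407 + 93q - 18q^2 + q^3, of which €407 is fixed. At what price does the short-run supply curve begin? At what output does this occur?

The shutdown price is the minimum of AVC. VC = 93q - 18q^2 + q^3, so AVC = 93 - 18q + q^2.
At the minimum of AVC, MC = AVC. MC = 93 - 36q + 3q^2; setting MC = AVC gives 2q^2 - 18q = 0, so q = 9. min AVC = 12.
The firm shuts down for any P below €12.

€12 per unit, at q = 9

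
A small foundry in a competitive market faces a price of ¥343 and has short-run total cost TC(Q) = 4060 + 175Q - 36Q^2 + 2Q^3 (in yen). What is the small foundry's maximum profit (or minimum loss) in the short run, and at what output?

Profit = -¥140 at Q = 14

AVC = 175 - 36Q + 2Q^2 has its minimum ¥13 at Q = 9; price ¥343 clears that bar, so the firm operates.
MC = 175 - 72Q + 6Q^2. Setting P = MC and taking the root on the rising branch gives Q* = 14.
TR = 343·14 = 4802. TC = 4060 + 882 = 4942. Profit = 4802 − 4942 = -¥140.
Shutting down would mean losing the fixed cost of ¥4060, so operating at a loss of ¥140 is better by ¥3920.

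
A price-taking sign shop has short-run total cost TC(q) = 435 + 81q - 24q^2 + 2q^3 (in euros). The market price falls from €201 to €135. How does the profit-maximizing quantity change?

MC = 81 - 48q + 6q^2; the shutdown threshold is min AVC = €9 (at q = 6).
With P = €201 above the shutdown price, P = MC gives q = 10.
At P = €135 ≥ min AVC, set P = MC: q = 9. The firm stays open but cuts output.

Output falls from 10 to 9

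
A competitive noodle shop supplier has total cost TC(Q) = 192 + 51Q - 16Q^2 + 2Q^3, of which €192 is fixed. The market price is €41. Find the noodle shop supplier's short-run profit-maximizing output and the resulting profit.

Profit = -€92 at Q = 5

AVC = 51 - 16Q + 2Q^2; min AVC = €19 at Q = 4. Since P = €41 ≥ min AVC, the firm produces.
With MC = 51 - 32Q + 6Q^2, P = MC on the upward-sloping part at Q* = 5.
TR = 41·5 = 205. TC = 192 + 105 = 297. Profit = 205 − 297 = -€92.
By producing, the firm covers all variable cost plus €100 of fixed cost; shutting down would lose the full €192.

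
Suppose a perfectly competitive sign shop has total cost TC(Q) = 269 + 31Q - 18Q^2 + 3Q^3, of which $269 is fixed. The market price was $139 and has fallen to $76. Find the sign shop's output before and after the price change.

AVC = 31 - 18Q + 3Q^2, minimized at Q = 3 where min AVC = $4. MC = 31 - 36Q + 9Q^2.
At P = $139 ≥ min AVC, set P = MC on the rising branch: Q = 6.
At P = $76 ≥ min AVC, set P = MC: Q = 5. The firm stays open but cuts output.

Output falls from 6 to 5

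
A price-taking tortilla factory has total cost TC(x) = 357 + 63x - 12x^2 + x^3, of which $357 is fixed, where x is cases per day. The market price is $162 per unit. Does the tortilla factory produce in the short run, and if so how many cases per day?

From TC, MC = TC'(x) = 63 - 24x + 3x^2 and AVC = VC/x = 63 - 12x + x^2.
AVC is minimized where dAVC/dx = -12 + 2x = 0, at x = 6; min AVC = 63 - 12·6 + 6^2 = $27.
Since P = $162 ≥ min AVC = $27, price covers variable cost and the firm should produce.
Set P = MC: 162 = 63 - 24x + 3x^2 → -99 - 24x + 3x^2 = 0. The roots are x = -3 and x = 11; the profit-maximizing output is on the rising part of MC, so x* = 11.
Check: AVC at x = 11 is $52 ≤ P, so revenue covers variable cost.
Profit = P·x − TC = 162·11 − 929 = $853.

Produce at x = 11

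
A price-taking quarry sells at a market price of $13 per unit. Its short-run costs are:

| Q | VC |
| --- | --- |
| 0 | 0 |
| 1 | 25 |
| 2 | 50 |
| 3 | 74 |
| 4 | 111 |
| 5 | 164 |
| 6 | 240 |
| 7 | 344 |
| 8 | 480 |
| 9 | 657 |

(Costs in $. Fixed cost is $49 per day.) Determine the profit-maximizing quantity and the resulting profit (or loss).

Q = 0 (shut down); profit = -$49

Profit at each row (π = 13Q − TC): Q=0: -49; Q=1: -61; Q=2: -73; Q=3: -84; Q=4: -108; Q=5: -148; Q=6: -211; Q=7: -302; Q=8: -425; Q=9: -589.
Profit is highest at Q = 0. Equivalently, the lowest AVC in the table is 74/3 ≈ $24.67 at Q = 3, and P = $13 falls below it — price never covers variable cost, so the firm shuts down and loses only its fixed cost.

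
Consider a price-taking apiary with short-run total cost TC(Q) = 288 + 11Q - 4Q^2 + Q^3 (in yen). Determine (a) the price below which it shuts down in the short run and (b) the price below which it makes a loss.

Shutdown price = min AVC. AVC = 11 - 4Q + Q^2, with vertex at Q = 2 and minimum ¥7.
ATC = 288/Q + 11 - 4Q + Q^2. Setting dATC/dQ = −288/Q^2 − 4 + 2Q = 0 gives Q = 6 (since 2·6^3 − 4·6^2 = 288).
min ATC = 288/6 + 11 − 4·6 + 6^2 = ¥71. That is the break-even price.
For ¥7 ≤ P < ¥71 the firm produces at a loss; below ¥7 it shuts down.

Shutdown price = ¥7; break-even price = ¥71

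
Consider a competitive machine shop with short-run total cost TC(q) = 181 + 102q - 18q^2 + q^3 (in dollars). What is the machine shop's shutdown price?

The shutdown price is the minimum of AVC. VC = 102q - 18q^2 + q^3, so AVC = 102 - 18q + q^2.
dAVC/dq = -18 + 2q = 0 gives q = 9. min AVC = 102 - 18·9 + 9^2 = 21.
So the shutdown price is $21.

$21 per unit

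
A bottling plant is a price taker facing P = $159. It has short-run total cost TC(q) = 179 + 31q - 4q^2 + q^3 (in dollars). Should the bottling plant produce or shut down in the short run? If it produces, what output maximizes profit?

Produce at q = 8

From TC, MC = TC'(q) = 31 - 8q + 3q^2 and AVC = VC/q = 31 - 4q + q^2.
AVC hits its minimum where MC = AVC, at q = 2, giving min AVC = 31 - 4·2 + 2^2 = $27.
Since P = $159 ≥ min AVC = $27, price covers variable cost and the firm should produce.
Set P = MC: 159 = 31 - 8q + 3q^2 → -128 - 8q + 3q^2 = 0. The roots are q = -16/3 and q = 8; the profit-maximizing output is on the rising part of MC, so q* = 8.
Check: AVC at q = 8 is $63 ≤ P, so revenue covers variable cost.
Profit = P·q − TC = 159·8 − 683 = $589.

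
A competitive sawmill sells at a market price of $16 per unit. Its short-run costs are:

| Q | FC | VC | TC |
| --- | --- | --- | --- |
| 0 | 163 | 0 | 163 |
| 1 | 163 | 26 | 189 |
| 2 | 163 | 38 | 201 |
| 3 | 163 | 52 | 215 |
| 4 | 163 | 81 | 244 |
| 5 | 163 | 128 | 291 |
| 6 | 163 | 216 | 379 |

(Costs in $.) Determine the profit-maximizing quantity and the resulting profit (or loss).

Q = 0 (shut down); profit = -$163

Tabulate TR − TC: Q=0: -163; Q=1: -173; Q=2: -169; Q=3: -167; Q=4: -180; Q=5: -211; Q=6: -283.
Profit is highest at Q = 0. Equivalently, the lowest AVC in the table is 52/3 ≈ $17.33 at Q = 3, and P = $16 falls below it — price never covers variable cost, so the firm shuts down and loses only its fixed cost.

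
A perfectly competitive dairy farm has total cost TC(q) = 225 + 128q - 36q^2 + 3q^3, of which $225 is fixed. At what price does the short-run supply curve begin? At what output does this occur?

The shutdown price is the minimum of AVC. VC = 128q - 36q^2 + 3q^3, so AVC = 128 - 36q + 3q^2.
dAVC/dq = -36 + 6q = 0 gives q = 6. min AVC = 128 - 36·6 + 3·6^2 = 20.
The firm shuts down for any P below $20.

$20 per unit, at q = 6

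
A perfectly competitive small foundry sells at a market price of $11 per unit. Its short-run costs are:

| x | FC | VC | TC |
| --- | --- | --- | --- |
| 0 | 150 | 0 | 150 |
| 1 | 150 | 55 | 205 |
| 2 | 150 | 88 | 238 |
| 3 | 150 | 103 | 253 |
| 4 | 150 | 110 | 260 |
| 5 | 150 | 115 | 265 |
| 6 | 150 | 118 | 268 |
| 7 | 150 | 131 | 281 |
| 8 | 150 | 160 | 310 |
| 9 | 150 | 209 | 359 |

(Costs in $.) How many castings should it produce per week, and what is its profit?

x = 0 (shut down); profit = -$150

Compute π = P·x − TC at each output: x=0: -150; x=1: -194; x=2: -216; x=3: -220; x=4: -216; x=5: -210; x=6: -202; x=7: -204; x=8: -222; x=9: -260.
Profit is highest at x = 0. Equivalently, the lowest AVC in the table is 131/7 ≈ $18.71 at x = 7, and P = $11 falls below it — price never covers variable cost, so the firm shuts down and loses only its fixed cost.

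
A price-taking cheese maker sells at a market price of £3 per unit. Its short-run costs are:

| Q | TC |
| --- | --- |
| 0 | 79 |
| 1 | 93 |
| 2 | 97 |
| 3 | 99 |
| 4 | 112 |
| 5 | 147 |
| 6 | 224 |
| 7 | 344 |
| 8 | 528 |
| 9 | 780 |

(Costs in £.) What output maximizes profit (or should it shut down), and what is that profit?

Tabulate TR − TC: Q=0: -79; Q=1: -90; Q=2: -91; Q=3: -90; Q=4: -100; Q=5: -132; Q=6: -206; Q=7: -323; Q=8: -504; Q=9: -753.
Profit is highest at Q = 0. Equivalently, the lowest AVC in the table is 20/3 ≈ £6.67 at Q = 3, and P = £3 falls below it — price never covers variable cost, so the firm shuts down and loses only its fixed cost.

Q = 0 (shut down); profit = -£79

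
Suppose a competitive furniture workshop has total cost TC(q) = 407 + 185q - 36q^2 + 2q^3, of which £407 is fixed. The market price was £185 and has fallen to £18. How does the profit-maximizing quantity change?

Output falls from 12 to 0 (the firm shuts down)

AVC = 185 - 36q + 2q^2, minimized at q = 9 where min AVC = £23. MC = 185 - 72q + 6q^2.
At P = £185 ≥ min AVC, set P = MC on the rising branch: q = 12.
At P = £18 < min AVC = £23, price no longer covers variable cost at any output, so the firm shuts down: q = 0.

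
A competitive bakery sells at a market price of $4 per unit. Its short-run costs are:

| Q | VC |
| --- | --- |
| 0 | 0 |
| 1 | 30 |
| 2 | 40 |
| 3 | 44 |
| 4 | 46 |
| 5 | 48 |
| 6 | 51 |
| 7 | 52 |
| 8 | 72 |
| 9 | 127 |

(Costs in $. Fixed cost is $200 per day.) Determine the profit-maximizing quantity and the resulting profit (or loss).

Q = 0 (shut down); profit = -$200

Profit at each row (π = 4Q − TC): Q=0: -200; Q=1: -226; Q=2: -232; Q=3: -232; Q=4: -230; Q=5: -228; Q=6: -227; Q=7: -224; Q=8: -240; Q=9: -291.
Profit is highest at Q = 0. Equivalently, the lowest AVC in the table is 52/7 ≈ $7.43 at Q = 7, and P = $4 falls below it — price never covers variable cost, so the firm shuts down and loses only its fixed cost.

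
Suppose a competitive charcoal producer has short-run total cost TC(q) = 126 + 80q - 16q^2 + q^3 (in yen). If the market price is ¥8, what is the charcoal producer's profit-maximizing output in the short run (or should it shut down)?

Shut down

From TC, MC = TC'(q) = 80 - 32q + 3q^2 and AVC = VC/q = 80 - 16q + q^2.
AVC is minimized where dAVC/dq = -16 + 2q = 0, at q = 8; min AVC = 80 - 16·8 + 8^2 = ¥16.
With P < min AVC (¥8 < ¥16), every unit sold adds to the loss.
Best response: produce nothing and absorb the ¥126 fixed cost.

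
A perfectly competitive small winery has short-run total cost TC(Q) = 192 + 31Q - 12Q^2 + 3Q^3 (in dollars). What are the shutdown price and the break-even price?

Shutdown price = $19; break-even price = $79

AVC = 31 - 12Q + 3Q^2; minimized at Q = 2, giving min AVC = $19. That is the shutdown price.
ATC = 192/Q + 31 - 12Q + 3Q^2. Setting dATC/dQ = −192/Q^2 − 12 + 6Q = 0 gives Q = 4 (since 6·4^3 − 12·4^2 = 192).
min ATC = 192/4 + 31 − 12·4 + 3·4^2 = $79. That is the break-even price.
For $19 ≤ P < $79 the firm produces at a loss; below $19 it shuts down.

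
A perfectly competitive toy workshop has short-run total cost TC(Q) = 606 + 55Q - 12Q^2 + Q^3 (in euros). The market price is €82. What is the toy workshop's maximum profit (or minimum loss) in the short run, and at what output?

Profit = -€120 at Q = 9

AVC = 55 - 12Q + Q^2; min AVC = €19 at Q = 6. Since P = €82 ≥ min AVC, the firm produces.
MC = 55 - 24Q + 3Q^2. Setting P = MC and taking the root on the rising branch gives Q* = 9.
TR = 82·9 = 738. TC = 606 + 252 = 858. Profit = 738 − 858 = -€120.
That loss of €120 beats the €606 the firm would lose by shutting down; producing recovers €486 of fixed cost.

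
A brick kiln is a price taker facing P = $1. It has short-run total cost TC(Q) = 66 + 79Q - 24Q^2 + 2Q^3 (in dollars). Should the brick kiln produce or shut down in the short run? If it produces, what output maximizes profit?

Shut down

Variable cost is VC = 79Q - 24Q^2 + 2Q^3, so AVC = VC/Q = 79 - 24Q + 2Q^2 and MC = dTC/dQ = 79 - 48Q + 6Q^2.
AVC is minimized where dAVC/dQ = -24 + 4Q = 0, at Q = 6; min AVC = 79 - 24·6 + 2·6^2 = $7.
Since P = $1 < min AVC = $7, price fails to cover variable cost at any output.
The firm minimizes its loss by shutting down and losing only its fixed cost of $66.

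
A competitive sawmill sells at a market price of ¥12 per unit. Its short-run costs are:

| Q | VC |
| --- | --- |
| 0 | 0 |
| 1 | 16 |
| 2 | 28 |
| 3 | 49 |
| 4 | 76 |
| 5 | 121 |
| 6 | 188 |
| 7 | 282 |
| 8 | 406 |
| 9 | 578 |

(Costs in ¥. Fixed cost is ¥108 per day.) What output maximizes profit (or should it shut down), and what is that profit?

Q = 0 (shut down); profit = -¥108

Profit at each row (π = 12Q − TC): Q=0: -108; Q=1: -112; Q=2: -112; Q=3: -121; Q=4: -136; Q=5: -169; Q=6: -224; Q=7: -306; Q=8: -418; Q=9: -578.
Profit is highest at Q = 0. Equivalently, the lowest AVC in the table is 28/2 ≈ ¥14 at Q = 2, and P = ¥12 falls below it — price never covers variable cost, so the firm shuts down and loses only its fixed cost.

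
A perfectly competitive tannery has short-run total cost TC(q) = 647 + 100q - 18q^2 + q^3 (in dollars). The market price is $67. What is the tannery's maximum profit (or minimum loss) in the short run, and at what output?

AVC = 100 - 18q + q^2; min AVC = $19 at q = 9. Since P = $67 ≥ min AVC, the firm produces.
MC = 100 - 36q + 3q^2. Setting P = MC and taking the root on the rising branch gives q* = 11.
TR = 67·11 = 737. TC = 647 + 253 = 900. Profit = 737 − 900 = -$163.
Shutting down would mean losing the fixed cost of $647, so operating at a loss of $163 is better by $484.

Profit = -$163 at q = 11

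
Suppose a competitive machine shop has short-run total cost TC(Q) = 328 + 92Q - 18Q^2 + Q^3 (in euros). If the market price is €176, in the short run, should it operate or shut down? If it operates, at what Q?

Strip out fixed cost: VC = 92Q - 18Q^2 + Q^3. Then AVC = 92 - 18Q + Q^2 and MC = 92 - 36Q + 3Q^2.
AVC hits its minimum where MC = AVC, at Q = 9, giving min AVC = 92 - 18·9 + 9^2 = €11.
Since P = €176 ≥ min AVC = €11, price covers variable cost and the firm should produce.
Set P = MC: 176 = 92 - 36Q + 3Q^2 → -84 - 36Q + 3Q^2 = 0. The roots are Q = -2 and Q = 14; the profit-maximizing output is on the rising part of MC, so Q* = 14.
Check: AVC at Q = 14 is €36 ≤ P, so revenue covers variable cost.
Profit = P·Q − TC = 176·14 − 832 = €1632.

Produce at Q = 14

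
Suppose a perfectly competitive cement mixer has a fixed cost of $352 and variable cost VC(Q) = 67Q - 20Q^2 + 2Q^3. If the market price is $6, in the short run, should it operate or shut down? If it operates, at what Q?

From TC, MC = TC'(Q) = 67 - 40Q + 6Q^2 and AVC = VC/Q = 67 - 20Q + 2Q^2.
The AVC parabola has its vertex at Q = 20/4 = 5, where AVC = 67 - 20·5 + 2·5^2 = $17.
Since P = $6 < min AVC = $17, price fails to cover variable cost at any output.
The firm minimizes its loss by shutting down and losing only its fixed cost of $352.

Shut down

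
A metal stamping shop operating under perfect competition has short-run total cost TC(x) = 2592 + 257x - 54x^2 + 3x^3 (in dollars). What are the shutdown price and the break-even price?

AVC = 257 - 54x + 3x^2; minimized at x = 9, giving min AVC = $14. That is the shutdown price.
ATC = 2592/x + 257 - 54x + 3x^2. Setting dATC/dx = −2592/x^2 − 54 + 6x = 0 gives x = 12 (since 6·12^3 − 54·12^2 = 2592).
min ATC = 2592/12 + 257 − 54·12 + 3·12^2 = $257. That is the break-even price.
Between these two prices the firm operates at a loss; above $257 it earns a profit.

Shutdown price = $14; break-even price = $257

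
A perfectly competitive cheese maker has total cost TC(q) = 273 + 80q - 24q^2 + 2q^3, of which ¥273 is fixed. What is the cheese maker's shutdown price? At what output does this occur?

¥8 per unit, at q = 6

Short-run supply begins at min AVC. From VC = 80q - 24q^2 + 2q^3, AVC = 80 - 24q + 2q^2.
dAVC/dq = -24 + 4q = 0 gives q = 6. min AVC = 80 - 24·6 + 2·6^2 = 8.
The firm shuts down for any P below ¥8.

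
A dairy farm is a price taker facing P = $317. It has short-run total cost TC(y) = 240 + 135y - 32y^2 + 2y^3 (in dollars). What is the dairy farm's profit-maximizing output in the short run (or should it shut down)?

Variable cost is VC = 135y - 32y^2 + 2y^3, so AVC = VC/y = 135 - 32y + 2y^2 and MC = dTC/dy = 135 - 64y + 6y^2.
AVC hits its minimum where MC = AVC, at y = 8, giving min AVC = 135 - 32·8 + 2·8^2 = $7.
Because $317 ≥ $7, revenue can cover variable cost; the firm operates.
P = MC gives -182 - 64y + 6y^2 = 0, with roots -7/3 and 13. Take the larger (rising MC): y* = 13.
Check: AVC at y = 13 is $57 ≤ P, so revenue covers variable cost.
Profit = P·y − TC = 317·13 − 981 = $3140.

Produce at y = 13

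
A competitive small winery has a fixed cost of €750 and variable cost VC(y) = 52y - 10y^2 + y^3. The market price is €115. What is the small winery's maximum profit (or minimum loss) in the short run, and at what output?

AVC = 52 - 10y + y^2; min AVC = €27 at y = 5. Since P = €115 ≥ min AVC, the firm produces.
With MC = 52 - 20y + 3y^2, P = MC on the upward-sloping part at y* = 9.
TR = 115·9 = 1035. TC = 750 + 387 = 1137. Profit = 1035 − 1137 = -€102.
That loss of €102 beats the €750 the firm would lose by shutting down; producing recovers €648 of fixed cost.

Profit = -€102 at y = 9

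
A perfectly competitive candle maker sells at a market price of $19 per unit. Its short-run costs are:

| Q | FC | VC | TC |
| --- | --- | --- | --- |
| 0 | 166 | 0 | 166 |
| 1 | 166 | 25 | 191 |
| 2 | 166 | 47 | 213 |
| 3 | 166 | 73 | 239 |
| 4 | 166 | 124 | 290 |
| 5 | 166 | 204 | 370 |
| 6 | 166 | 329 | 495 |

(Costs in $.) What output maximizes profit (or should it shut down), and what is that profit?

Q = 0 (shut down); profit = -$166

Compute π = P·Q − TC at each output: Q=0: -166; Q=1: -172; Q=2: -175; Q=3: -182; Q=4: -214; Q=5: -275; Q=6: -381.
Profit is highest at Q = 0. Equivalently, the lowest AVC in the table is 47/2 ≈ $23.50 at Q = 2, and P = $19 falls below it — price never covers variable cost, so the firm shuts down and loses only its fixed cost.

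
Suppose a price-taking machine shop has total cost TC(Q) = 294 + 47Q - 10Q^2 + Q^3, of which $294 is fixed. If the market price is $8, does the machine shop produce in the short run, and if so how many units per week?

Variable cost is VC = 47Q - 10Q^2 + Q^3, so AVC = VC/Q = 47 - 10Q + Q^2 and MC = dTC/dQ = 47 - 20Q + 3Q^2.
The AVC parabola has its vertex at Q = 10/2 = 5, where AVC = 47 - 10·5 + 5^2 = $22.
P = $8 lies below min AVC = $22; no output level covers variable cost.
Best response: produce nothing and absorb the $294 fixed cost.

Shut down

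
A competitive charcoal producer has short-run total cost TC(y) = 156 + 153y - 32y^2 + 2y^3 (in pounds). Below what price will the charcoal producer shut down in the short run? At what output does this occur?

Short-run supply begins at min AVC. From VC = 153y - 32y^2 + 2y^3, AVC = 153 - 32y + 2y^2.
dAVC/dy = -32 + 4y = 0 gives y = 8. min AVC = 153 - 32·8 + 2·8^2 = 25.
So the shutdown price is £25.

£25 per unit, at y = 8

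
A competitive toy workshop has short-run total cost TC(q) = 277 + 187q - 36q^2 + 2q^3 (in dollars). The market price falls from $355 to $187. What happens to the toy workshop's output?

MC = 187 - 72q + 6q^2; the shutdown threshold is min AVC = $25 (at q = 9).
At P = $355 ≥ min AVC, set P = MC on the rising branch: q = 14.
At P = $187 ≥ min AVC, set P = MC: q = 12. The firm stays open but cuts output.

Output falls from 14 to 12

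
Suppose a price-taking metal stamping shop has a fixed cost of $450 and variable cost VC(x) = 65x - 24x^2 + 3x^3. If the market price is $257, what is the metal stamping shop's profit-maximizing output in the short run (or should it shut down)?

Produce at x = 8

From TC, MC = TC'(x) = 65 - 48x + 9x^2 and AVC = VC/x = 65 - 24x + 3x^2.
AVC is minimized where dAVC/dx = -24 + 6x = 0, at x = 4; min AVC = 65 - 24·4 + 3·4^2 = $17.
P = $257 exceeds min AVC = $17, so the firm stays open.
Solving P = MC: -192 - 48x + 9x^2 = 0 ⇒ x = -8/3 or 8. On the upward-sloping branch, x* = 8.
Check: AVC at x = 8 is $65 ≤ P, so revenue covers variable cost.
Profit = P·x − TC = 257·8 − 970 = $1086.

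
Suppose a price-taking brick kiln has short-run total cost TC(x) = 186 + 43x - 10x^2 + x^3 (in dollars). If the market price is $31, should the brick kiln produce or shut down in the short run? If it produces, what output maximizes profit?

Produce at x = 6

From TC, MC = TC'(x) = 43 - 20x + 3x^2 and AVC = VC/x = 43 - 10x + x^2.
AVC hits its minimum where MC = AVC, at x = 5, giving min AVC = 43 - 10·5 + 5^2 = $18.
P = $31 exceeds min AVC = $18, so the firm stays open.
P = MC gives 12 - 20x + 3x^2 = 0, with roots 2/3 and 6. Take the larger (rising MC): x* = 6.
Check: AVC at x = 6 is $19 ≤ P, so revenue covers variable cost.
Profit = P·x − TC = 31·6 − 300 = -$114, a loss, but smaller than the $186 fixed cost the firm would lose by shutting down.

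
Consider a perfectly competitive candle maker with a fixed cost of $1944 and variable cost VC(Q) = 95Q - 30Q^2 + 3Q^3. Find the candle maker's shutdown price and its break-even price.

AVC = 95 - 30Q + 3Q^2; minimized at Q = 5, giving min AVC = $20. That is the shutdown price.
ATC = 1944/Q + 95 - 30Q + 3Q^2. Setting dATC/dQ = −1944/Q^2 − 30 + 6Q = 0 gives Q = 9 (since 6·9^3 − 30·9^2 = 1944).
min ATC = 1944/9 + 95 − 30·9 + 3·9^2 = $284. That is the break-even price.
For $20 ≤ P < $284 the firm produces at a loss; below $20 it shuts down.

Shutdown price = $20; break-even price = $284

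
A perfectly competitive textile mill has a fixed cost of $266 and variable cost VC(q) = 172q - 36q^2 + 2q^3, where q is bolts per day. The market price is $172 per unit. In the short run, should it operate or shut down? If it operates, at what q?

Produce at q = 12

Variable cost is VC = 172q - 36q^2 + 2q^3, so AVC = VC/q = 172 - 36q + 2q^2 and MC = dTC/dq = 172 - 72q + 6q^2.
AVC is minimized where dAVC/dq = -36 + 4q = 0, at q = 9; min AVC = 172 - 36·9 + 2·9^2 = $10.
Because $172 ≥ $10, revenue can cover variable cost; the firm operates.
P = MC gives -72q + 6q^2 = 0, with roots 0 and 12. Take the larger (rising MC): q* = 12.
Check: AVC at q = 12 is $28 ≤ P, so revenue covers variable cost.
Profit = P·q − TC = 172·12 − 602 = $1462.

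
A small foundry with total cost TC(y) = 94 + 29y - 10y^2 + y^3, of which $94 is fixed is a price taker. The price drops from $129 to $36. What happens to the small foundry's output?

AVC = 29 - 10y + y^2, minimized at y = 5 where min AVC = $4. MC = 29 - 20y + 3y^2.
With P = $129 above the shutdown price, P = MC gives y = 10.
At P = $36 ≥ min AVC, set P = MC: y = 7. The firm stays open but cuts output.

Output falls from 10 to 7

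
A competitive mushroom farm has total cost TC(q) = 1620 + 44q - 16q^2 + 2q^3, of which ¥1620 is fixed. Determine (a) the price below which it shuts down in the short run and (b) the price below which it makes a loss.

Shutdown price = ¥12; break-even price = ¥242

Shutdown price = min AVC. AVC = 44 - 16q + 2q^2, with vertex at q = 4 and minimum ¥12.
ATC = 1620/q + 44 - 16q + 2q^2. Setting dATC/dq = −1620/q^2 − 16 + 4q = 0 gives q = 9 (since 4·9^3 − 16·9^2 = 1620).
min ATC = 1620/9 + 44 − 16·9 + 2·9^2 = ¥242. That is the break-even price.
For ¥12 ≤ P < ¥242 the firm produces at a loss; below ¥12 it shuts down.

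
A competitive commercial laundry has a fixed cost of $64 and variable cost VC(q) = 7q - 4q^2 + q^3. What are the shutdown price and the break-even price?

AVC = 7 - 4q + q^2; minimized at q = 2, giving min AVC = $3. That is the shutdown price.
ATC = 64/q + 7 - 4q + q^2. Setting dATC/dq = −64/q^2 − 4 + 2q = 0 gives q = 4 (since 2·4^3 − 4·4^2 = 64).
min ATC = 64/4 + 7 − 4·4 + 4^2 = $23. That is the break-even price.
For $3 ≤ P < $23 the firm produces at a loss; below $3 it shuts down.

Shutdown price = $3; break-even price = $23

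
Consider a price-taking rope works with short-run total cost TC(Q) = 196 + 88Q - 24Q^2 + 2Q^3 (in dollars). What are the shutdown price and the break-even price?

Shutdown price = $16; break-even price = $46

Shutdown price = min AVC. AVC = 88 - 24Q + 2Q^2, with vertex at Q = 6 and minimum $16.
ATC = 196/Q + 88 - 24Q + 2Q^2. Setting dATC/dQ = −196/Q^2 − 24 + 4Q = 0 gives Q = 7 (since 4·7^3 − 24·7^2 = 196).
min ATC = 196/7 + 88 − 24·7 + 2·7^2 = $46. That is the break-even price.
For $16 ≤ P < $46 the firm produces at a loss; below $16 it shuts down.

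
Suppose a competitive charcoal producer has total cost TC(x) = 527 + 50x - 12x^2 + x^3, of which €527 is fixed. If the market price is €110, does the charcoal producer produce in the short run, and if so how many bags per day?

Produce at x = 10

Strip out fixed cost: VC = 50x - 12x^2 + x^3. Then AVC = 50 - 12x + x^2 and MC = 50 - 24x + 3x^2.
AVC hits its minimum where MC = AVC, at x = 6, giving min AVC = 50 - 12·6 + 6^2 = €14.
P = €110 exceeds min AVC = €14, so the firm stays open.
Set P = MC: 110 = 50 - 24x + 3x^2 → -60 - 24x + 3x^2 = 0. The roots are x = -2 and x = 10; the profit-maximizing output is on the rising part of MC, so x* = 10.
Check: AVC at x = 10 is €30 ≤ P, so revenue covers variable cost.
Profit = P·x − TC = 110·10 − 827 = €273.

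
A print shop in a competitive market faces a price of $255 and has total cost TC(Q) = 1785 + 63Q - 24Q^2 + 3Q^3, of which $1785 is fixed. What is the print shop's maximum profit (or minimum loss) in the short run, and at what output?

AVC = 63 - 24Q + 3Q^2 has its minimum $15 at Q = 4; price $255 clears that bar, so the firm operates.
With MC = 63 - 48Q + 9Q^2, P = MC on the upward-sloping part at Q* = 8.
TR = 255·8 = 2040. TC = 1785 + 504 = 2289. Profit = 2040 − 2289 = -$249.
Shutting down would mean losing the fixed cost of $1785, so operating at a loss of $249 is better by $1536.

Profit = -$249 at Q = 8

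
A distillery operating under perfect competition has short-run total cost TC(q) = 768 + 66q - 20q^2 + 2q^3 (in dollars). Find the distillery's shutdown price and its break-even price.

Shutdown price = min AVC. AVC = 66 - 20q + 2q^2, with vertex at q = 5 and minimum $16.
ATC = 768/q + 66 - 20q + 2q^2. Setting dATC/dq = −768/q^2 − 20 + 4q = 0 gives q = 8 (since 4·8^3 − 20·8^2 = 768).
min ATC = 768/8 + 66 − 20·8 + 2·8^2 = $130. That is the break-even price.
For $16 ≤ P < $130 the firm produces at a loss; below $16 it shuts down.

Shutdown price = $16; break-even price = $130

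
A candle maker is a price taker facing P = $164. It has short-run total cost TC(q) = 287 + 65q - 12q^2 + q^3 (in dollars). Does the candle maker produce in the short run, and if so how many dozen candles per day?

Produce at q = 11

Strip out fixed cost: VC = 65q - 12q^2 + q^3. Then AVC = 65 - 12q + q^2 and MC = 65 - 24q + 3q^2.
AVC is minimized where dAVC/dq = -12 + 2q = 0, at q = 6; min AVC = 65 - 12·6 + 6^2 = $29.
Since P = $164 ≥ min AVC = $29, price covers variable cost and the firm should produce.
P = MC gives -99 - 24q + 3q^2 = 0, with roots -3 and 11. Take the larger (rising MC): q* = 11.
Check: AVC at q = 11 is $54 ≤ P, so revenue covers variable cost.
Profit = P·q − TC = 164·11 − 881 = $923.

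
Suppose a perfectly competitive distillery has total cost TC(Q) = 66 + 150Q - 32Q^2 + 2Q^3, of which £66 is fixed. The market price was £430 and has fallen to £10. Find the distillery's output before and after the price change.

Output falls from 14 to 0 (the firm shuts down)

MC = 150 - 64Q + 6Q^2; the shutdown threshold is min AVC = £22 (at Q = 8).
With P = £430 above the shutdown price, P = MC gives Q = 14.
At P = £10 < min AVC = £22, price no longer covers variable cost at any output, so the firm shuts down: Q = 0.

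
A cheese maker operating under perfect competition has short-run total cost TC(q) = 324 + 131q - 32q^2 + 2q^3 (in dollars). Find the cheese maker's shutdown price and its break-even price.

Shutdown price = min AVC. AVC = 131 - 32q + 2q^2, with vertex at q = 8 and minimum $3.
ATC = 324/q + 131 - 32q + 2q^2. Setting dATC/dq = −324/q^2 − 32 + 4q = 0 gives q = 9 (since 4·9^3 − 32·9^2 = 324).
min ATC = 324/9 + 131 − 32·9 + 2·9^2 = $41. That is the break-even price.
For $3 ≤ P < $41 the firm produces at a loss; below $3 it shuts down.

Shutdown price = $3; break-even price = $41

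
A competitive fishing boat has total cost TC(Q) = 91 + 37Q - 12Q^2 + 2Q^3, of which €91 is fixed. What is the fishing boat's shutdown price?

The firm shuts down when price falls below the minimum of average variable cost. AVC = VC/Q = 37 - 12Q + 2Q^2.
dAVC/dQ = -12 + 4Q = 0 gives Q = 3. min AVC = 37 - 12·3 + 2·3^2 = 19.
The firm shuts down for any P below €19.

€19 per unit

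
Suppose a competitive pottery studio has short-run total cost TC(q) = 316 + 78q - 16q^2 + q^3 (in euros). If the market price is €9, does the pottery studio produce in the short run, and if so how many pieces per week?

Variable cost is VC = 78q - 16q^2 + q^3, so AVC = VC/q = 78 - 16q + q^2 and MC = dTC/dq = 78 - 32q + 3q^2.
AVC is minimized where dAVC/dq = -16 + 2q = 0, at q = 8; min AVC = 78 - 16·8 + 8^2 = €14.
Since P = €9 < min AVC = €14, price fails to cover variable cost at any output.
Shutting down limits the loss to fixed cost, €316.

Shut down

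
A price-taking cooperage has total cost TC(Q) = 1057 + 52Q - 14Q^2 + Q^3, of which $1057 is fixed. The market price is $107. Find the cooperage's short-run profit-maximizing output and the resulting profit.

AVC = 52 - 14Q + Q^2; min AVC = $3 at Q = 7. Since P = $107 ≥ min AVC, the firm produces.
MC = 52 - 28Q + 3Q^2. Setting P = MC and taking the root on the rising branch gives Q* = 11.
TR = 107·11 = 1177. TC = 1057 + 209 = 1266. Profit = 1177 − 1266 = -$89.
Shutting down would mean losing the fixed cost of $1057, so operating at a loss of $89 is better by $968.

Profit = -$89 at Q = 11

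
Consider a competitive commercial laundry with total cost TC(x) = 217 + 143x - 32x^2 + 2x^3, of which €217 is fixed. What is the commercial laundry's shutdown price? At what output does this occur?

€15 per unit, at x = 8

The shutdown price is the minimum of AVC. VC = 143x - 32x^2 + 2x^3, so AVC = 143 - 32x + 2x^2.
dAVC/dx = -32 + 4x = 0 gives x = 8. min AVC = 143 - 32·8 + 2·8^2 = 15.
So the shutdown price is €15.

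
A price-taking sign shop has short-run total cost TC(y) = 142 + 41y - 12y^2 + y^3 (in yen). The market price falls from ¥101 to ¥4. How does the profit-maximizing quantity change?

Output falls from 10 to 0 (the firm shuts down)

MC = 41 - 24y + 3y^2; the shutdown threshold is min AVC = ¥5 (at y = 6).
With P = ¥101 above the shutdown price, P = MC gives y = 10.
At P = ¥4 < min AVC = ¥5, price no longer covers variable cost at any output, so the firm shuts down: y = 0.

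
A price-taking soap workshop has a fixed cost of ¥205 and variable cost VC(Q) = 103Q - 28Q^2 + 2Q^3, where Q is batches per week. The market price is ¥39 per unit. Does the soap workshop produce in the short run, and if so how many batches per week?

From TC, MC = TC'(Q) = 103 - 56Q + 6Q^2 and AVC = VC/Q = 103 - 28Q + 2Q^2.
AVC hits its minimum where MC = AVC, at Q = 7, giving min AVC = 103 - 28·7 + 2·7^2 = ¥5.
Because ¥39 ≥ ¥5, revenue can cover variable cost; the firm operates.
Set P = MC: 39 = 103 - 56Q + 6Q^2 → 64 - 56Q + 6Q^2 = 0. The roots are Q = 4/3 and Q = 8; the profit-maximizing output is on the rising part of MC, so Q* = 8.
Check: AVC at Q = 8 is ¥7 ≤ P, so revenue covers variable cost.
Profit = P·Q − TC = 39·8 − 261 = ¥51.

Produce at Q = 8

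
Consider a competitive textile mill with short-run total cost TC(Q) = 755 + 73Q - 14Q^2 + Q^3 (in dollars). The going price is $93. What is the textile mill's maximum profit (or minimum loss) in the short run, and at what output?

Profit = -$155 at Q = 10

AVC = 73 - 14Q + Q^2; min AVC = $24 at Q = 7. Since P = $93 ≥ min AVC, the firm produces.
MC = 73 - 28Q + 3Q^2. Setting P = MC and taking the root on the rising branch gives Q* = 10.
TR = 93·10 = 930. TC = 755 + 330 = 1085. Profit = 930 − 1085 = -$155.
By producing, the firm covers all variable cost plus $600 of fixed cost; shutting down would lose the full $755.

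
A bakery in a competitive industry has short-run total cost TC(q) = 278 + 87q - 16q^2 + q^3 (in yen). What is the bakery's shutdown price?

The shutdown price is the minimum of AVC. VC = 87q - 16q^2 + q^3, so AVC = 87 - 16q + q^2.
At the minimum of AVC, MC = AVC. MC = 87 - 32q + 3q^2; setting MC = AVC gives 2q^2 - 16q = 0, so q = 8. min AVC = 23.
For P < ¥23 the firm produces nothing.

¥23 per unit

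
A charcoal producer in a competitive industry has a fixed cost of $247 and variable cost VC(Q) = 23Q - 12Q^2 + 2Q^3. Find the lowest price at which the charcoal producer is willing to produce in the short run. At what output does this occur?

The shutdown price is the minimum of AVC. VC = 23Q - 12Q^2 + 2Q^3, so AVC = 23 - 12Q + 2Q^2.
At the minimum of AVC, MC = AVC. MC = 23 - 24Q + 6Q^2; setting MC = AVC gives 4Q^2 - 12Q = 0, so Q = 3. min AVC = 5.
For P < $5 the firm produces nothing.

$5 per unit, at Q = 3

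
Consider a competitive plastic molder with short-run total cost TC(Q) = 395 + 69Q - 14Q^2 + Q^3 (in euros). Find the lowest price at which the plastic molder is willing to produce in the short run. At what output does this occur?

€20 per unit, at Q = 7

Short-run supply begins at min AVC. From VC = 69Q - 14Q^2 + Q^3, AVC = 69 - 14Q + Q^2.
At the minimum of AVC, MC = AVC. MC = 69 - 28Q + 3Q^2; setting MC = AVC gives 2Q^2 - 14Q = 0, so Q = 7. min AVC = 20.
For P < €20 the firm produces nothing.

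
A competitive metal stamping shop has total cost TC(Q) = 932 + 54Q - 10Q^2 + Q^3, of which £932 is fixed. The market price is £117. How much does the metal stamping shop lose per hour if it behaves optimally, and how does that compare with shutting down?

Profit = -£284 at Q = 9

AVC = 54 - 10Q + Q^2; min AVC = £29 at Q = 5. Since P = £117 ≥ min AVC, the firm produces.
MC = 54 - 20Q + 3Q^2. Setting P = MC and taking the root on the rising branch gives Q* = 9.
TR = 117·9 = 1053. TC = 932 + 405 = 1337. Profit = 1053 − 1337 = -£284.
By producing, the firm covers all variable cost plus £648 of fixed cost; shutting down would lose the full £932.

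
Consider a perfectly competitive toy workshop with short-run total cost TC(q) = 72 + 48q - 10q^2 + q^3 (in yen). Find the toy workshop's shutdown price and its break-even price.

AVC = 48 - 10q + q^2; minimized at q = 5, giving min AVC = ¥23. That is the shutdown price.
ATC = 72/q + 48 - 10q + q^2. Setting dATC/dq = −72/q^2 − 10 + 2q = 0 gives q = 6 (since 2·6^3 − 10·6^2 = 72).
min ATC = 72/6 + 48 − 10·6 + 6^2 = ¥36. That is the break-even price.
For ¥23 ≤ P < ¥36 the firm produces at a loss; below ¥23 it shuts down.

Shutdown price = ¥23; break-even price = ¥36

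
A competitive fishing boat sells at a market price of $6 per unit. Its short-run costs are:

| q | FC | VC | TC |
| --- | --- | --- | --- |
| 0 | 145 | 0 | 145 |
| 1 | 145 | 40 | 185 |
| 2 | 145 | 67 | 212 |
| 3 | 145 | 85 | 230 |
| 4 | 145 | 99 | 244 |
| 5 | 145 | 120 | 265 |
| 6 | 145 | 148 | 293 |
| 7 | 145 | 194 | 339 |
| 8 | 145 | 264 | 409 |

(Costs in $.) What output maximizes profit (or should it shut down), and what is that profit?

q = 0 (shut down); profit = -$145

Tabulate TR − TC: q=0: -145; q=1: -179; q=2: -200; q=3: -212; q=4: -220; q=5: -235; q=6: -257; q=7: -297; q=8: -361.
Profit is highest at q = 0. Equivalently, the lowest AVC in the table is 120/5 ≈ $24 at q = 5, and P = $6 falls below it — price never covers variable cost, so the firm shuts down and loses only its fixed cost.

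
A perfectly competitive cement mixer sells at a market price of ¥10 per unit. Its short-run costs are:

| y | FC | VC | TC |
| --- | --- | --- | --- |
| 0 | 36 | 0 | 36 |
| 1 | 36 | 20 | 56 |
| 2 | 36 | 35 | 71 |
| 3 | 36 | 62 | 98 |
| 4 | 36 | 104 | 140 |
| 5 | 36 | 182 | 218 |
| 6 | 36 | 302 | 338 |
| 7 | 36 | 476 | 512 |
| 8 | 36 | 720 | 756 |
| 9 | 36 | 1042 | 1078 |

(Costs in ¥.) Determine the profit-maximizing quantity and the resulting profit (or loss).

Profit at each row (π = 10y − TC): y=0: -36; y=1: -46; y=2: -51; y=3: -68; y=4: -100; y=5: -168; y=6: -278; y=7: -442; y=8: -676; y=9: -988.
Profit is highest at y = 0. Equivalently, the lowest AVC in the table is 35/2 ≈ ¥17.50 at y = 2, and P = ¥10 falls below it — price never covers variable cost, so the firm shuts down and loses only its fixed cost.

y = 0 (shut down); profit = -¥36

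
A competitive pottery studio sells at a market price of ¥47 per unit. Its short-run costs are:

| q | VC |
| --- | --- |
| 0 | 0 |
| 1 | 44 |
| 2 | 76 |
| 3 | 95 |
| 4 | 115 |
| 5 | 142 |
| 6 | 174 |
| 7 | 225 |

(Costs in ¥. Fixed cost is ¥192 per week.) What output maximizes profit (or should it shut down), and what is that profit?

q = 6; profit = -¥84

Compute π = P·q − TC at each output: q=0: -192; q=1: -189; q=2: -174; q=3: -146; q=4: -119; q=5: -99; q=6: -84; q=7: -88.
Profit is maximized at q = 6. AVC there is 174/6 = ¥29 ≤ P, so producing beats shutting down (which would give -¥192).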